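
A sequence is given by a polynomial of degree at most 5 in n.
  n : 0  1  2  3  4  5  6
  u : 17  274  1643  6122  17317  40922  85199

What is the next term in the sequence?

161458

D1: 257, 1369, 4479, 11195, 23605, 44277
D2: 1112, 3110, 6716, 12410, 20672
D3: 1998, 3606, 5694, 8262
D4: 1608, 2088, 2568
D5: 480, 480
Fifth differences constant at 480.
2568 + 480 = 3048;  8262 + 3048 = 11310;  20672 + 11310 = 31982;  44277 + 31982 = 76259;  85199 + 76259 = 161458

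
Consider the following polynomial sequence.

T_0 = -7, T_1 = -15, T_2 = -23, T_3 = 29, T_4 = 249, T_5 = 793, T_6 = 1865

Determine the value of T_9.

11009

D1: -8, -8, 52, 220, 544, 1072
D2: 0, 60, 168, 324, 528
D3: 60, 108, 156, 204
D4: 48, 48, 48
The fourth differences are constant (48).
204 + 48 = 252;  528 + 252 = 780;  1072 + 780 = 1852;  1865 + 1852 = 3717
252 + 48 = 300;  780 + 300 = 1080;  1852 + 1080 = 2932;  3717 + 2932 = 6649
300 + 48 = 348;  1080 + 348 = 1428;  2932 + 1428 = 4360;  6649 + 4360 = 11009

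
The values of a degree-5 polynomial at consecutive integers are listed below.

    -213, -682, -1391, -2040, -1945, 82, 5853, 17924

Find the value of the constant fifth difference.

120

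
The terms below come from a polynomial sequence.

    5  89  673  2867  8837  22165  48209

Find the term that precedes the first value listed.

7

First differences: 84  584  2194  5970  13328  26044
Second differences: 500  1610  3776  7358  12716
Third differences: 1110  2166  3582  5358
Fourth differences: 1056  1416  1776
Fifth differences: 360  360
The fifth differences are constant at 360.
Work back: 1056 − 360 = 696;  1110 − 696 = 414;  500 − 414 = 86;  84 − 86 = -2;  5 + 2 = 7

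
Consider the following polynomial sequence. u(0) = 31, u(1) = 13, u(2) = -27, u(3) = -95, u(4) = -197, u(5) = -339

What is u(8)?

-1065

-18, -40, -68, -102, -142
-22, -28, -34, -40
-6, -6, -6
Constant third difference = -6, so extend:
-40 − 6 = -46;  -142 − 46 = -188;  -339 − 188 = -527
-46 − 6 = -52;  -188 − 52 = -240;  -527 − 240 = -767
-52 − 6 = -58;  -240 − 58 = -298;  -767 − 298 = -1065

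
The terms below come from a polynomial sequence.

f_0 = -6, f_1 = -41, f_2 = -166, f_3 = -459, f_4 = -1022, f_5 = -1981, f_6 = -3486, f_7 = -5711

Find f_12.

-35406

Δ: -35 , -125 , -293 , -563 , -959 , -1505 , -2225
Δ²: -90 , -168 , -270 , -396 , -546 , -720
Δ³: -78 , -102 , -126 , -150 , -174
Δ⁴: -24 , -24 , -24 , -24
The fourth differences are constant (-24).
-174 − 24 = -198;  -720 − 198 = -918;  -2225 − 918 = -3143;  -5711 − 3143 = -8854
-198 − 24 = -222;  -918 − 222 = -1140;  -3143 − 1140 = -4283;  -8854 − 4283 = -13137
-222 − 24 = -246;  -1140 − 246 = -1386;  -4283 − 1386 = -5669;  -13137 − 5669 = -18806
-246 − 24 = -270;  -1386 − 270 = -1656;  -5669 − 1656 = -7325;  -18806 − 7325 = -26131
-270 − 24 = -294;  -1656 − 294 = -1950;  -7325 − 1950 = -9275;  -26131 − 9275 = -35406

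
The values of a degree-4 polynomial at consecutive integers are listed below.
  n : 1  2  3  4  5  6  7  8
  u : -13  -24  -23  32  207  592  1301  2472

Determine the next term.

4267

D1: -11  1  55  175  385  709  1171
D2: 12  54  120  210  324  462
D3: 42  66  90  114  138
D4: 24  24  24  24
Constant fourth difference = 24, so extend:
138 + 24 = 162;  462 + 162 = 624;  1171 + 624 = 1795;  2472 + 1795 = 4267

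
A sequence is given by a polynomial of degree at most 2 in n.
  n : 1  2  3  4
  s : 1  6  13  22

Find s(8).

78

First differences: 5  7  9
Second differences: 2  2
The second differences are constant (2).
9 + 2 = 11;  22 + 11 = 33
11 + 2 = 13;  33 + 13 = 46
13 + 2 = 15;  46 + 15 = 61
15 + 2 = 17;  61 + 17 = 78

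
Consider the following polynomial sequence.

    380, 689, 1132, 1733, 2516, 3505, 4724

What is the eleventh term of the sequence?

12380

D1: 309 , 443 , 601 , 783 , 989 , 1219
D2: 134 , 158 , 182 , 206 , 230
D3: 24 , 24 , 24 , 24
Constant third difference = 24, so extend:
230 + 24 = 254;  1219 + 254 = 1473;  4724 + 1473 = 6197
254 + 24 = 278;  1473 + 278 = 1751;  6197 + 1751 = 7948
278 + 24 = 302;  1751 + 302 = 2053;  7948 + 2053 = 10001
302 + 24 = 326;  2053 + 326 = 2379;  10001 + 2379 = 12380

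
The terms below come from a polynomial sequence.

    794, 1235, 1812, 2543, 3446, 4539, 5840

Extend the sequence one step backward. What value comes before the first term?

471

441  577  731  903  1093  1301
136  154  172  190  208
18  18  18  18
The third differences are constant at 18.
Work back: 136 − 18 = 118;  441 − 118 = 323;  794 − 323 = 471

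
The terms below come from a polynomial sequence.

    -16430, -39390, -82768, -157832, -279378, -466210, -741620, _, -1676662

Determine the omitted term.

Using the first 7 terms:
-22960, -43378, -75064, -121546, -186832, -275410
-20418, -31686, -46482, -65286, -88578
-11268, -14796, -18804, -23292
-3528, -4008, -4488
-480, -480
Constant fifth difference = -480.
Extend forward: -4488 − 480 = -4968;  -23292 − 4968 = -28260;  -88578 − 28260 = -116838;  -275410 − 116838 = -392248;  -741620 − 392248 = -1133868

-1133868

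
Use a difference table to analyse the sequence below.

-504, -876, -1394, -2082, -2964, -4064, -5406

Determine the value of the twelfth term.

Δ: -372, -518, -688, -882, -1100, -1342
Δ²: -146, -170, -194, -218, -242
Δ³: -24, -24, -24, -24
The third differences are constant (-24).
-242 − 24 = -266;  -1342 − 266 = -1608;  -5406 − 1608 = -7014
-266 − 24 = -290;  -1608 − 290 = -1898;  -7014 − 1898 = -8912
-290 − 24 = -314;  -1898 − 314 = -2212;  -8912 − 2212 = -11124
-314 − 24 = -338;  -2212 − 338 = -2550;  -11124 − 2550 = -13674
-338 − 24 = -362;  -2550 − 362 = -2912;  -13674 − 2912 = -16586

-16586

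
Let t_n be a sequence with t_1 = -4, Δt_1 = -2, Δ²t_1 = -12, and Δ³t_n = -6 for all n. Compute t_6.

-194

Build the table forward from the leading diagonal:
D3: -6, -6, -6, -6, -6, -6
D2: -12, -18, -24, -30, -36, -42
D1: -2, -14, -32, -56, -86, -122
t: -4, -6, -20, -52, -108, -194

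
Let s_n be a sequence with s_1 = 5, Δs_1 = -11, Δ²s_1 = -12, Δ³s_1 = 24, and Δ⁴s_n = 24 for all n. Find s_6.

190

Build the table forward from the leading diagonal:
Δ⁴: 24, 24, 24, 24, 24, 24
Δ³: 24, 48, 72, 96, 120, 144
Δ²: -12, 12, 60, 132, 228, 348
Δ: -11, -23, -11, 49, 181, 409
s: 5, -6, -29, -40, 9, 190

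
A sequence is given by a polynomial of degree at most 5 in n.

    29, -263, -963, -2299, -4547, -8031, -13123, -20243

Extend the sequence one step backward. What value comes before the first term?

93

D1: -292, -700, -1336, -2248, -3484, -5092, -7120
D2: -408, -636, -912, -1236, -1608, -2028
D3: -228, -276, -324, -372, -420
D4: -48, -48, -48, -48
The fourth differences are constant at -48.
Work back: -228 + 48 = -180;  -408 + 180 = -228;  -292 + 228 = -64;  29 + 64 = 93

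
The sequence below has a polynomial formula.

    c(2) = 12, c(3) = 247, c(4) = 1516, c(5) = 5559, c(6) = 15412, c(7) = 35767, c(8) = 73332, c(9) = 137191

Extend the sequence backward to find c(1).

7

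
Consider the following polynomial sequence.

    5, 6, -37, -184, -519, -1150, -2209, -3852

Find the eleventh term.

First differences: 1, -43, -147, -335, -631, -1059, -1643
Second differences: -44, -104, -188, -296, -428, -584
Third differences: -60, -84, -108, -132, -156
Fourth differences: -24, -24, -24, -24
Fourth differences constant at -24.
-156 − 24 = -180;  -584 − 180 = -764;  -1643 − 764 = -2407;  -3852 − 2407 = -6259
-180 − 24 = -204;  -764 − 204 = -968;  -2407 − 968 = -3375;  -6259 − 3375 = -9634
-204 − 24 = -228;  -968 − 228 = -1196;  -3375 − 1196 = -4571;  -9634 − 4571 = -14205

-14205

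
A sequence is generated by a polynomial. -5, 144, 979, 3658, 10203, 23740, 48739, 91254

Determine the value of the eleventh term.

413235

149 , 835 , 2679 , 6545 , 13537 , 24999 , 42515
686 , 1844 , 3866 , 6992 , 11462 , 17516
1158 , 2022 , 3126 , 4470 , 6054
864 , 1104 , 1344 , 1584
240 , 240 , 240
The fifth differences are constant (240).
1584 + 240 = 1824;  6054 + 1824 = 7878;  17516 + 7878 = 25394;  42515 + 25394 = 67909;  91254 + 67909 = 159163
1824 + 240 = 2064;  7878 + 2064 = 9942;  25394 + 9942 = 35336;  67909 + 35336 = 103245;  159163 + 103245 = 262408
2064 + 240 = 2304;  9942 + 2304 = 12246;  35336 + 12246 = 47582;  103245 + 47582 = 150827;  262408 + 150827 = 413235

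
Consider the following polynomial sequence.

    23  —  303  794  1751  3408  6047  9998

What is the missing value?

Using the last 6 terms:
First differences: 491  957  1657  2639  3951
Second differences: 466  700  982  1312
Third differences: 234  282  330
Fourth differences: 48  48
Constant fourth difference = 48.
Extend backward: 234 − 48 = 186;  466 − 186 = 280;  491 − 280 = 211;  303 − 211 = 92

92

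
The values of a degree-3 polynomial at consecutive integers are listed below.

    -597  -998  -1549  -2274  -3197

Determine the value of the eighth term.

Δ: -401  -551  -725  -923
Δ²: -150  -174  -198
Δ³: -24  -24
Constant third difference = -24, so extend:
-198 − 24 = -222;  -923 − 222 = -1145;  -3197 − 1145 = -4342
-222 − 24 = -246;  -1145 − 246 = -1391;  -4342 − 1391 = -5733
-246 − 24 = -270;  -1391 − 270 = -1661;  -5733 − 1661 = -7394

-7394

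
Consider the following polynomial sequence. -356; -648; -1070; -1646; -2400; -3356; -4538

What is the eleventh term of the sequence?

-12006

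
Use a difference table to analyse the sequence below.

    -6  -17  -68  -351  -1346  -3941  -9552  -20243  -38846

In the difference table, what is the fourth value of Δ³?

-1416

Δ: -11, -51, -283, -995, -2595, -5611, -10691, -18603
Δ²: -40, -232, -712, -1600, -3016, -5080, -7912
Δ³: -192, -480, -888, -1416, -2064, -2832
Δ⁴: -288, -408, -528, -648, -768
Δ⁵: -120, -120, -120, -120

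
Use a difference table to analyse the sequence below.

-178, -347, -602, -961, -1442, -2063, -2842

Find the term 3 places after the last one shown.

D1: -169 , -255 , -359 , -481 , -621 , -779
D2: -86 , -104 , -122 , -140 , -158
D3: -18 , -18 , -18 , -18
Third differences constant at -18.
-158 − 18 = -176;  -779 − 176 = -955;  -2842 − 955 = -3797
-176 − 18 = -194;  -955 − 194 = -1149;  -3797 − 1149 = -4946
-194 − 18 = -212;  -1149 − 212 = -1361;  -4946 − 1361 = -6307

-6307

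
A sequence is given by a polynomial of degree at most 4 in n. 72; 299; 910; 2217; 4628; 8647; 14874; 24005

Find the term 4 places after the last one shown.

106849

227, 611, 1307, 2411, 4019, 6227, 9131
384, 696, 1104, 1608, 2208, 2904
312, 408, 504, 600, 696
96, 96, 96, 96
The fourth differences are constant (96).
696 + 96 = 792;  2904 + 792 = 3696;  9131 + 3696 = 12827;  24005 + 12827 = 36832
792 + 96 = 888;  3696 + 888 = 4584;  12827 + 4584 = 17411;  36832 + 17411 = 54243
888 + 96 = 984;  4584 + 984 = 5568;  17411 + 5568 = 22979;  54243 + 22979 = 77222
984 + 96 = 1080;  5568 + 1080 = 6648;  22979 + 6648 = 29627;  77222 + 29627 = 106849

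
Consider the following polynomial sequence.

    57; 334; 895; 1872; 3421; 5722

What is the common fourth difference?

24

Δ: 277, 561, 977, 1549, 2301
Δ²: 284, 416, 572, 752
Δ³: 132, 156, 180
Δ⁴: 24, 24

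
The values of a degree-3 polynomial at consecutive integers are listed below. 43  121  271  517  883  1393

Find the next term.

Δ: 78, 150, 246, 366, 510
Δ²: 72, 96, 120, 144
Δ³: 24, 24, 24
The third differences are constant (24).
144 + 24 = 168;  510 + 168 = 678;  1393 + 678 = 2071

2071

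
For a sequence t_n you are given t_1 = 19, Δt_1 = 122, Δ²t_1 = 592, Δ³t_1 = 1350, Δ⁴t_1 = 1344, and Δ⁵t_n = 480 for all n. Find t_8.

117675

Build the table forward from the leading diagonal:
Δ⁵: 480, 480, 480, 480, 480, 480, 480, 480
Δ⁴: 1344, 1824, 2304, 2784, 3264, 3744, 4224, 4704
Δ³: 1350, 2694, 4518, 6822, 9606, 12870, 16614, 20838
Δ²: 592, 1942, 4636, 9154, 15976, 25582, 38452, 55066
Δ: 122, 714, 2656, 7292, 16446, 32422, 58004, 96456
t: 19, 141, 855, 3511, 10803, 27249, 59671, 117675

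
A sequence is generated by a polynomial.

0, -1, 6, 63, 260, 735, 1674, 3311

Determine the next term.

5928

First differences: -1, 7, 57, 197, 475, 939, 1637
Second differences: 8, 50, 140, 278, 464, 698
Third differences: 42, 90, 138, 186, 234
Fourth differences: 48, 48, 48, 48
Constant fourth difference = 48, so extend:
234 + 48 = 282;  698 + 282 = 980;  1637 + 980 = 2617;  3311 + 2617 = 5928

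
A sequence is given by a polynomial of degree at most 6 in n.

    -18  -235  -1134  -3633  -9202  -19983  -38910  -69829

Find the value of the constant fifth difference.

First differences: -217, -899, -2499, -5569, -10781, -18927, -30919
Second differences: -682, -1600, -3070, -5212, -8146, -11992
Third differences: -918, -1470, -2142, -2934, -3846
Fourth differences: -552, -672, -792, -912
Fifth differences: -120, -120, -120

-120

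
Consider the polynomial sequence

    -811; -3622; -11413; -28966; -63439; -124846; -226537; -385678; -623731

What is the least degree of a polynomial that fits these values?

Δ: -2811, -7791, -17553, -34473, -61407, -101691, -159141, -238053
Δ²: -4980, -9762, -16920, -26934, -40284, -57450, -78912
Δ³: -4782, -7158, -10014, -13350, -17166, -21462
Δ⁴: -2376, -2856, -3336, -3816, -4296
Δ⁵: -480, -480, -480, -480
The fifth differences are constant, so the polynomial has degree 5.

5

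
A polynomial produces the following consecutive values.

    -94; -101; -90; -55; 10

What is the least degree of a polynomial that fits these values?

First differences: -7, 11, 35, 65
Second differences: 18, 24, 30
Third differences: 6, 6
The third differences are constant, so the polynomial has degree 3.

3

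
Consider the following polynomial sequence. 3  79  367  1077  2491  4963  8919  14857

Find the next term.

76, 288, 710, 1414, 2472, 3956, 5938
212, 422, 704, 1058, 1484, 1982
210, 282, 354, 426, 498
72, 72, 72, 72
The fourth differences are constant (72).
498 + 72 = 570;  1982 + 570 = 2552;  5938 + 2552 = 8490;  14857 + 8490 = 23347

23347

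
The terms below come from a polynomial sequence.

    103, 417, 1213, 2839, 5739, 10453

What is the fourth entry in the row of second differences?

Δ: 314, 796, 1626, 2900, 4714
Δ²: 482, 830, 1274, 1814
Δ³: 348, 444, 540
Δ⁴: 96, 96

1814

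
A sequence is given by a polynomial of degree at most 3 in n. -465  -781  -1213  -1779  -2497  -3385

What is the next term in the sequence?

-4461

Δ: -316, -432, -566, -718, -888
Δ²: -116, -134, -152, -170
Δ³: -18, -18, -18
Constant third difference = -18, so extend:
-170 − 18 = -188;  -888 − 188 = -1076;  -3385 − 1076 = -4461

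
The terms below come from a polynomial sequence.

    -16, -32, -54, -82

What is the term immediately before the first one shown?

-6

-16  -22  -28
-6  -6
The second differences are constant at -6.
Work back: -16 + 6 = -10;  -16 + 10 = -6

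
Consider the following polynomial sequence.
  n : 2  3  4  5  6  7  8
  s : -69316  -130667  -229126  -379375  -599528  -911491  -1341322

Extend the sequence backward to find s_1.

-61351, -98459, -150249, -220153, -311963, -429831
-37108, -51790, -69904, -91810, -117868
-14682, -18114, -21906, -26058
-3432, -3792, -4152
-360, -360
The fifth differences are constant at -360.
Work back: -3432 + 360 = -3072;  -14682 + 3072 = -11610;  -37108 + 11610 = -25498;  -61351 + 25498 = -35853;  -69316 + 35853 = -33463

-33463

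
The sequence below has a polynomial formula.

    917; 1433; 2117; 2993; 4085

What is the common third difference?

Δ: 516, 684, 876, 1092
Δ²: 168, 192, 216
Δ³: 24, 24

24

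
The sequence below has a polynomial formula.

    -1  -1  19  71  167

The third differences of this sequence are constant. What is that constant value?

Δ: 0, 20, 52, 96
Δ²: 20, 32, 44
Δ³: 12, 12

12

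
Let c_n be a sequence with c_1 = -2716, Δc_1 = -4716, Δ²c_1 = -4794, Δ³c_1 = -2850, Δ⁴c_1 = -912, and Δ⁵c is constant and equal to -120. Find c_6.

-107416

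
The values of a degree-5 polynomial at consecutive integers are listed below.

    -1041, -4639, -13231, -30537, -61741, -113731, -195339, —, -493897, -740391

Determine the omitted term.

-317581

Using the first 7 terms:
D1: -3598  -8592  -17306  -31204  -51990  -81608
D2: -4994  -8714  -13898  -20786  -29618
D3: -3720  -5184  -6888  -8832
D4: -1464  -1704  -1944
D5: -240  -240
Constant fifth difference = -240.
Extend forward: -1944 − 240 = -2184;  -8832 − 2184 = -11016;  -29618 − 11016 = -40634;  -81608 − 40634 = -122242;  -195339 − 122242 = -317581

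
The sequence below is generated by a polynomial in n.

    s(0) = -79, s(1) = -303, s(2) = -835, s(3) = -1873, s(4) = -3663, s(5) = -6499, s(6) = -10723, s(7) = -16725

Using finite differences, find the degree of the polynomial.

4

Δ: -224, -532, -1038, -1790, -2836, -4224, -6002
Δ²: -308, -506, -752, -1046, -1388, -1778
Δ³: -198, -246, -294, -342, -390
Δ⁴: -48, -48, -48, -48
The fourth differences are constant, so the polynomial has degree 4.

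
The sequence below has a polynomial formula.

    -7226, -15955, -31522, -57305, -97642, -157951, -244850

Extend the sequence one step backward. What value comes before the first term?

-2797

D1: -8729  -15567  -25783  -40337  -60309  -86899
D2: -6838  -10216  -14554  -19972  -26590
D3: -3378  -4338  -5418  -6618
D4: -960  -1080  -1200
D5: -120  -120
The fifth differences are constant at -120.
Work back: -960 + 120 = -840;  -3378 + 840 = -2538;  -6838 + 2538 = -4300;  -8729 + 4300 = -4429;  -7226 + 4429 = -2797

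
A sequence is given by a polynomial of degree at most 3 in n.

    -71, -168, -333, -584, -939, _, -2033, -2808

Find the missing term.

Using the first 5 terms:
Δ: -97, -165, -251, -355
Δ²: -68, -86, -104
Δ³: -18, -18
Constant third difference = -18.
Extend forward: -104 − 18 = -122;  -355 − 122 = -477;  -939 − 477 = -1416

-1416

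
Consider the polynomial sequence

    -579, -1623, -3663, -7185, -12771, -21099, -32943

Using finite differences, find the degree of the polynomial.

4

D1: -1044, -2040, -3522, -5586, -8328, -11844
D2: -996, -1482, -2064, -2742, -3516
D3: -486, -582, -678, -774
D4: -96, -96, -96
The fourth differences are constant, so the polynomial has degree 4.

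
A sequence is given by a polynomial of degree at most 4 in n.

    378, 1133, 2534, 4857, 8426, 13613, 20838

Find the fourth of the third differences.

First differences: 755, 1401, 2323, 3569, 5187, 7225
Second differences: 646, 922, 1246, 1618, 2038
Third differences: 276, 324, 372, 420
Fourth differences: 48, 48, 48

420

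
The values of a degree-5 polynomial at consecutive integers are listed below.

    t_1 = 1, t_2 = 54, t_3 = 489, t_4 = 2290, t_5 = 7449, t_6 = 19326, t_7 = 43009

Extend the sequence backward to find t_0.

-6

53  435  1801  5159  11877  23683
382  1366  3358  6718  11806
984  1992  3360  5088
1008  1368  1728
360  360
The fifth differences are constant at 360.
Work back: 1008 − 360 = 648;  984 − 648 = 336;  382 − 336 = 46;  53 − 46 = 7;  1 − 7 = -6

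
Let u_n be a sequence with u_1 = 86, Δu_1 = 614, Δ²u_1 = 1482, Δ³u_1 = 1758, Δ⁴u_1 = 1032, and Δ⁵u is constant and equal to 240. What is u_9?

230622

Build the table forward from the leading diagonal:
Δ⁵: 240, 240, 240, 240, 240, 240, 240, 240, 240
Δ⁴: 1032, 1272, 1512, 1752, 1992, 2232, 2472, 2712, 2952
Δ³: 1758, 2790, 4062, 5574, 7326, 9318, 11550, 14022, 16734
Δ²: 1482, 3240, 6030, 10092, 15666, 22992, 32310, 43860, 57882
Δ: 614, 2096, 5336, 11366, 21458, 37124, 60116, 92426, 136286
u: 86, 700, 2796, 8132, 19498, 40956, 78080, 138196, 230622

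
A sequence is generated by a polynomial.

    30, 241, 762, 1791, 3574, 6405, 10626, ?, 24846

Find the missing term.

Using the first 7 terms:
Δ: 211  521  1029  1783  2831  4221
Δ²: 310  508  754  1048  1390
Δ³: 198  246  294  342
Δ⁴: 48  48  48
Constant fourth difference = 48.
Extend forward: 342 + 48 = 390;  1390 + 390 = 1780;  4221 + 1780 = 6001;  10626 + 6001 = 16627

16627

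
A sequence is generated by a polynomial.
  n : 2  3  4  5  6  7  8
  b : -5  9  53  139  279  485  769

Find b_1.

14, 44, 86, 140, 206, 284
30, 42, 54, 66, 78
12, 12, 12, 12
The third differences are constant at 12.
Work back: 30 − 12 = 18;  14 − 18 = -4;  -5 + 4 = -1

-1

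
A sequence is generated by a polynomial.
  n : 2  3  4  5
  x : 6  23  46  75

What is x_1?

-5

17  23  29
6  6
The second differences are constant at 6.
Work back: 17 − 6 = 11;  6 − 11 = -5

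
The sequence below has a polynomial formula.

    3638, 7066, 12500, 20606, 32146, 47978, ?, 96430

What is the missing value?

69056

Using the first 6 terms:
First differences: 3428, 5434, 8106, 11540, 15832
Second differences: 2006, 2672, 3434, 4292
Third differences: 666, 762, 858
Fourth differences: 96, 96
Constant fourth difference = 96.
Extend forward: 858 + 96 = 954;  4292 + 954 = 5246;  15832 + 5246 = 21078;  47978 + 21078 = 69056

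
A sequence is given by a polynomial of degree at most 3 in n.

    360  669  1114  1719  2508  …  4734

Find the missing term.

3505

Using the first 5 terms:
Δ: 309  445  605  789
Δ²: 136  160  184
Δ³: 24  24
Constant third difference = 24.
Extend forward: 184 + 24 = 208;  789 + 208 = 997;  2508 + 997 = 3505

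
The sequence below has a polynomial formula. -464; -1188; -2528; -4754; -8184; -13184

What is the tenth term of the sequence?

-57884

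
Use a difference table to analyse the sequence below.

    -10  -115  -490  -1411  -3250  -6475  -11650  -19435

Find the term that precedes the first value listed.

First differences: -105  -375  -921  -1839  -3225  -5175  -7785
Second differences: -270  -546  -918  -1386  -1950  -2610
Third differences: -276  -372  -468  -564  -660
Fourth differences: -96  -96  -96  -96
The fourth differences are constant at -96.
Work back: -276 + 96 = -180;  -270 + 180 = -90;  -105 + 90 = -15;  -10 + 15 = 5

5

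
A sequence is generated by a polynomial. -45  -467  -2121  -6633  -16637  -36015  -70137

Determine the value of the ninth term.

-212973

-422 , -1654 , -4512 , -10004 , -19378 , -34122
-1232 , -2858 , -5492 , -9374 , -14744
-1626 , -2634 , -3882 , -5370
-1008 , -1248 , -1488
-240 , -240
The fifth differences are constant (-240).
-1488 − 240 = -1728;  -5370 − 1728 = -7098;  -14744 − 7098 = -21842;  -34122 − 21842 = -55964;  -70137 − 55964 = -126101
-1728 − 240 = -1968;  -7098 − 1968 = -9066;  -21842 − 9066 = -30908;  -55964 − 30908 = -86872;  -126101 − 86872 = -212973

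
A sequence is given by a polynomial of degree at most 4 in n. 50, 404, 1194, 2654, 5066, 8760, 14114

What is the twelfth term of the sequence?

82374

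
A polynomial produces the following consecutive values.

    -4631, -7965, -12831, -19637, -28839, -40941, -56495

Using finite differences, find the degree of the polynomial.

4

D1: -3334, -4866, -6806, -9202, -12102, -15554
D2: -1532, -1940, -2396, -2900, -3452
D3: -408, -456, -504, -552
D4: -48, -48, -48
The fourth differences are constant, so the polynomial has degree 4.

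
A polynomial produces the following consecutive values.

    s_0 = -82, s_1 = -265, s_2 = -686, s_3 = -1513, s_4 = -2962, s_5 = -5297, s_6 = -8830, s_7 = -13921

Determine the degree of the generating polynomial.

4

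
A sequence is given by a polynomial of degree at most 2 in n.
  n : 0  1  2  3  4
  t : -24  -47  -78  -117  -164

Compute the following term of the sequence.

D1: -23 , -31 , -39 , -47
D2: -8 , -8 , -8
Constant second difference = -8, so extend:
-47 − 8 = -55;  -164 − 55 = -219

-219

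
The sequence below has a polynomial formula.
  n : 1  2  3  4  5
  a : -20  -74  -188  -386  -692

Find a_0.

-54  -114  -198  -306
-60  -84  -108
-24  -24
The third differences are constant at -24.
Work back: -60 + 24 = -36;  -54 + 36 = -18;  -20 + 18 = -2

-2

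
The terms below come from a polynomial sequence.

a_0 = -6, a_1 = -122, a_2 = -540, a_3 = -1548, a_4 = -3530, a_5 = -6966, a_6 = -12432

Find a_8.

-32238

D1: -116  -418  -1008  -1982  -3436  -5466
D2: -302  -590  -974  -1454  -2030
D3: -288  -384  -480  -576
D4: -96  -96  -96
Constant fourth difference = -96, so extend:
-576 − 96 = -672;  -2030 − 672 = -2702;  -5466 − 2702 = -8168;  -12432 − 8168 = -20600
-672 − 96 = -768;  -2702 − 768 = -3470;  -8168 − 3470 = -11638;  -20600 − 11638 = -32238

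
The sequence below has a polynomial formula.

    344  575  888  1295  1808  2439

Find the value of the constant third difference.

12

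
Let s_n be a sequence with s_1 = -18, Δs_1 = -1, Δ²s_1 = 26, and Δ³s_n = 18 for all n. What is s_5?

Build the table forward from the leading diagonal:
Δ³: 18  18  18  18  18
Δ²: 26  44  62  80  98
Δ: -1  25  69  131  211
s: -18  -19  6  75  206

206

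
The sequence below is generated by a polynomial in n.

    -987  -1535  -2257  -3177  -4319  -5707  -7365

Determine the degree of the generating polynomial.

-548, -722, -920, -1142, -1388, -1658
-174, -198, -222, -246, -270
-24, -24, -24, -24
The third differences are constant, so the polynomial has degree 3.

3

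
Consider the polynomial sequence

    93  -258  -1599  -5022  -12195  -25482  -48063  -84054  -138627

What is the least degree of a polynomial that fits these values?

5

First differences: -351, -1341, -3423, -7173, -13287, -22581, -35991, -54573
Second differences: -990, -2082, -3750, -6114, -9294, -13410, -18582
Third differences: -1092, -1668, -2364, -3180, -4116, -5172
Fourth differences: -576, -696, -816, -936, -1056
Fifth differences: -120, -120, -120, -120
The fifth differences are constant, so the polynomial has degree 5.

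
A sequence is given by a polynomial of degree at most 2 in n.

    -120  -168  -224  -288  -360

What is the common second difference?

First differences: -48, -56, -64, -72
Second differences: -8, -8, -8

-8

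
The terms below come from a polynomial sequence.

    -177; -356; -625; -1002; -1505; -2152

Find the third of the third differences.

-18

First differences: -179, -269, -377, -503, -647
Second differences: -90, -108, -126, -144
Third differences: -18, -18, -18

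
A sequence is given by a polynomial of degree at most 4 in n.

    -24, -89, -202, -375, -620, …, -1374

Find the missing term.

-949

Using the first 5 terms:
-65, -113, -173, -245
-48, -60, -72
-12, -12
Constant third difference = -12.
Extend forward: -72 − 12 = -84;  -245 − 84 = -329;  -620 − 329 = -949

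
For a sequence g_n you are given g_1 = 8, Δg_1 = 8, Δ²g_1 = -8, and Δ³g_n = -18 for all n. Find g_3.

Build the table forward from the leading diagonal:
Third differences: -18  -18  -18
Second differences: -8  -26  -44
First differences: 8  0  -26
g: 8  16  16

16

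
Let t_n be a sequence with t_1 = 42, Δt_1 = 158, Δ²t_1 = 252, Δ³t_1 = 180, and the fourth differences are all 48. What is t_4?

Build the table forward from the leading diagonal:
Fourth differences: 48, 48, 48, 48
Third differences: 180, 228, 276, 324
Second differences: 252, 432, 660, 936
First differences: 158, 410, 842, 1502
t: 42, 200, 610, 1452

1452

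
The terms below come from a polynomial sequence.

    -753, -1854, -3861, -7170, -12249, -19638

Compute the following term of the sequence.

-29949

D1: -1101 , -2007 , -3309 , -5079 , -7389
D2: -906 , -1302 , -1770 , -2310
D3: -396 , -468 , -540
D4: -72 , -72
The fourth differences are constant (-72).
-540 − 72 = -612;  -2310 − 612 = -2922;  -7389 − 2922 = -10311;  -19638 − 10311 = -29949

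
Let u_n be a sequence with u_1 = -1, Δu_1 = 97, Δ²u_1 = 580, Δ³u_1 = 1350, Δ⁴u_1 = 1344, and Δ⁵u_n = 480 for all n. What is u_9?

213575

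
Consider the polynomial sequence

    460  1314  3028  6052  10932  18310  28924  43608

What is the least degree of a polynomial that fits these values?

4

854, 1714, 3024, 4880, 7378, 10614, 14684
860, 1310, 1856, 2498, 3236, 4070
450, 546, 642, 738, 834
96, 96, 96, 96
The fourth differences are constant, so the polynomial has degree 4.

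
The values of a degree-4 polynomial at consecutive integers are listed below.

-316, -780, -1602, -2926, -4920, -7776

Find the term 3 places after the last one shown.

-23796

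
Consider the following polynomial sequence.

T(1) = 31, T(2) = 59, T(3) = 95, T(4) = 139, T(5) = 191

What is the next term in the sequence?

28, 36, 44, 52
8, 8, 8
Constant second difference = 8, so extend:
52 + 8 = 60;  191 + 60 = 251

251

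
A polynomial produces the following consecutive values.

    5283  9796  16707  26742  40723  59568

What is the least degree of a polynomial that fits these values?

4

4513, 6911, 10035, 13981, 18845
2398, 3124, 3946, 4864
726, 822, 918
96, 96
The fourth differences are constant, so the polynomial has degree 4.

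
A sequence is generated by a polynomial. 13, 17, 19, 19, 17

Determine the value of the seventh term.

7

First differences: 4, 2, 0, -2
Second differences: -2, -2, -2
The second differences are constant (-2).
-2 − 2 = -4;  17 − 4 = 13
-4 − 2 = -6;  13 − 6 = 7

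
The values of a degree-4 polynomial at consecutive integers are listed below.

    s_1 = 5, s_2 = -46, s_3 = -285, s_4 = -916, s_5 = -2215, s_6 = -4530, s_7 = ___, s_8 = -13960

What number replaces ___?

-8281

Using the first 6 terms:
-51  -239  -631  -1299  -2315
-188  -392  -668  -1016
-204  -276  -348
-72  -72
Constant fourth difference = -72.
Extend forward: -348 − 72 = -420;  -1016 − 420 = -1436;  -2315 − 1436 = -3751;  -4530 − 3751 = -8281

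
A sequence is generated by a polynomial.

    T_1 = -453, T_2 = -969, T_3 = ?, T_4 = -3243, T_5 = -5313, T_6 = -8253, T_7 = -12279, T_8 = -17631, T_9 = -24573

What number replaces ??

Using the last 6 terms:
-2070  -2940  -4026  -5352  -6942
-870  -1086  -1326  -1590
-216  -240  -264
-24  -24
Constant fourth difference = -24.
Extend backward: -216 + 24 = -192;  -870 + 192 = -678;  -2070 + 678 = -1392;  -3243 + 1392 = -1851

-1851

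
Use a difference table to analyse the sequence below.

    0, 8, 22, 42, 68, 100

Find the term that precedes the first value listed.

D1: 8  14  20  26  32
D2: 6  6  6  6
The second differences are constant at 6.
Work back: 8 − 6 = 2;  0 − 2 = -2

-2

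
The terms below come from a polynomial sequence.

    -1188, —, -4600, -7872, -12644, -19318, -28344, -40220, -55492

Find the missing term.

Using the last 7 terms:
-3272, -4772, -6674, -9026, -11876, -15272
-1500, -1902, -2352, -2850, -3396
-402, -450, -498, -546
-48, -48, -48
Constant fourth difference = -48.
Extend backward: -402 + 48 = -354;  -1500 + 354 = -1146;  -3272 + 1146 = -2126;  -4600 + 2126 = -2474

-2474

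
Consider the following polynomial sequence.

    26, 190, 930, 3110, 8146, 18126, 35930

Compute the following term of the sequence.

First differences: 164, 740, 2180, 5036, 9980, 17804
Second differences: 576, 1440, 2856, 4944, 7824
Third differences: 864, 1416, 2088, 2880
Fourth differences: 552, 672, 792
Fifth differences: 120, 120
Fifth differences constant at 120.
792 + 120 = 912;  2880 + 912 = 3792;  7824 + 3792 = 11616;  17804 + 11616 = 29420;  35930 + 29420 = 65350

65350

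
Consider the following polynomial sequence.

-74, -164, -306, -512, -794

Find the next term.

D1: -90  -142  -206  -282
D2: -52  -64  -76
D3: -12  -12
Constant third difference = -12, so extend:
-76 − 12 = -88;  -282 − 88 = -370;  -794 − 370 = -1164

-1164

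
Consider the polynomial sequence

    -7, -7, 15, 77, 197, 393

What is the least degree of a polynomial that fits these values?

First differences: 0, 22, 62, 120, 196
Second differences: 22, 40, 58, 76
Third differences: 18, 18, 18
The third differences are constant, so the polynomial has degree 3.

3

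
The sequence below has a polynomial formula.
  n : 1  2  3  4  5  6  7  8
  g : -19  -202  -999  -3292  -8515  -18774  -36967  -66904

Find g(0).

0

D1: -183  -797  -2293  -5223  -10259  -18193  -29937
D2: -614  -1496  -2930  -5036  -7934  -11744
D3: -882  -1434  -2106  -2898  -3810
D4: -552  -672  -792  -912
D5: -120  -120  -120
The fifth differences are constant at -120.
Work back: -552 + 120 = -432;  -882 + 432 = -450;  -614 + 450 = -164;  -183 + 164 = -19;  -19 + 19 = 0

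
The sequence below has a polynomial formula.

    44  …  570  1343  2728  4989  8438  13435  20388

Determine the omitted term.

193

Using the last 7 terms:
First differences: 773  1385  2261  3449  4997  6953
Second differences: 612  876  1188  1548  1956
Third differences: 264  312  360  408
Fourth differences: 48  48  48
Constant fourth difference = 48.
Extend backward: 264 − 48 = 216;  612 − 216 = 396;  773 − 396 = 377;  570 − 377 = 193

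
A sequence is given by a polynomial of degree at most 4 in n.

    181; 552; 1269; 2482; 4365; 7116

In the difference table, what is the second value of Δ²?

First differences: 371, 717, 1213, 1883, 2751
Second differences: 346, 496, 670, 868
Third differences: 150, 174, 198
Fourth differences: 24, 24

496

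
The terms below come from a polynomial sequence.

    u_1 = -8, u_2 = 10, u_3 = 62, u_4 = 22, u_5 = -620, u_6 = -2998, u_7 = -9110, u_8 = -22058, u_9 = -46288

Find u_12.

-256330

18, 52, -40, -642, -2378, -6112, -12948, -24230
34, -92, -602, -1736, -3734, -6836, -11282
-126, -510, -1134, -1998, -3102, -4446
-384, -624, -864, -1104, -1344
-240, -240, -240, -240
The fifth differences are constant (-240).
-1344 − 240 = -1584;  -4446 − 1584 = -6030;  -11282 − 6030 = -17312;  -24230 − 17312 = -41542;  -46288 − 41542 = -87830
-1584 − 240 = -1824;  -6030 − 1824 = -7854;  -17312 − 7854 = -25166;  -41542 − 25166 = -66708;  -87830 − 66708 = -154538
-1824 − 240 = -2064;  -7854 − 2064 = -9918;  -25166 − 9918 = -35084;  -66708 − 35084 = -101792;  -154538 − 101792 = -256330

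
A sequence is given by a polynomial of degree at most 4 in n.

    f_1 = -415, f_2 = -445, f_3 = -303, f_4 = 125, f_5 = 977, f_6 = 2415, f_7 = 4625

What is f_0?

Δ: -30, 142, 428, 852, 1438, 2210
Δ²: 172, 286, 424, 586, 772
Δ³: 114, 138, 162, 186
Δ⁴: 24, 24, 24
The fourth differences are constant at 24.
Work back: 114 − 24 = 90;  172 − 90 = 82;  -30 − 82 = -112;  -415 + 112 = -303

-303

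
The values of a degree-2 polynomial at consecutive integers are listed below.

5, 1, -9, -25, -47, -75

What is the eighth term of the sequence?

-149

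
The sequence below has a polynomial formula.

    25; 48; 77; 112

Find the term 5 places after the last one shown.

377

23, 29, 35
6, 6
Second differences constant at 6.
35 + 6 = 41;  112 + 41 = 153
41 + 6 = 47;  153 + 47 = 200
47 + 6 = 53;  200 + 53 = 253
53 + 6 = 59;  253 + 59 = 312
59 + 6 = 65;  312 + 65 = 377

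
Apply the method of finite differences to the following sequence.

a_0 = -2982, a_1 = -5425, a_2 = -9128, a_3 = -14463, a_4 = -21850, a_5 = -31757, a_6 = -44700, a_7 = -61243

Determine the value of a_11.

-2443 , -3703 , -5335 , -7387 , -9907 , -12943 , -16543
-1260 , -1632 , -2052 , -2520 , -3036 , -3600
-372 , -420 , -468 , -516 , -564
-48 , -48 , -48 , -48
Constant fourth difference = -48, so extend:
-564 − 48 = -612;  -3600 − 612 = -4212;  -16543 − 4212 = -20755;  -61243 − 20755 = -81998
-612 − 48 = -660;  -4212 − 660 = -4872;  -20755 − 4872 = -25627;  -81998 − 25627 = -107625
-660 − 48 = -708;  -4872 − 708 = -5580;  -25627 − 5580 = -31207;  -107625 − 31207 = -138832
-708 − 48 = -756;  -5580 − 756 = -6336;  -31207 − 6336 = -37543;  -138832 − 37543 = -176375

-176375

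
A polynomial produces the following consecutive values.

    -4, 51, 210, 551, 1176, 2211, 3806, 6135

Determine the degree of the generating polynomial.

4

55, 159, 341, 625, 1035, 1595, 2329
104, 182, 284, 410, 560, 734
78, 102, 126, 150, 174
24, 24, 24, 24
The fourth differences are constant, so the polynomial has degree 4.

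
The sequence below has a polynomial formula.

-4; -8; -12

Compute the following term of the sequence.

-16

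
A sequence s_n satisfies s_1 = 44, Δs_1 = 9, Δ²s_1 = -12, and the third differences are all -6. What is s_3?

50

Build the table forward from the leading diagonal:
D3: -6  -6  -6
D2: -12  -18  -24
D1: 9  -3  -21
s: 44  53  50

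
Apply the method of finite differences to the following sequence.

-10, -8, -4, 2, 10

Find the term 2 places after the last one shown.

32

Δ: 2, 4, 6, 8
Δ²: 2, 2, 2
The second differences are constant (2).
8 + 2 = 10;  10 + 10 = 20
10 + 2 = 12;  20 + 12 = 32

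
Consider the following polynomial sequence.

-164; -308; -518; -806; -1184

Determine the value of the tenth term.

Δ: -144, -210, -288, -378
Δ²: -66, -78, -90
Δ³: -12, -12
Constant third difference = -12, so extend:
-90 − 12 = -102;  -378 − 102 = -480;  -1184 − 480 = -1664
-102 − 12 = -114;  -480 − 114 = -594;  -1664 − 594 = -2258
-114 − 12 = -126;  -594 − 126 = -720;  -2258 − 720 = -2978
-126 − 12 = -138;  -720 − 138 = -858;  -2978 − 858 = -3836
-138 − 12 = -150;  -858 − 150 = -1008;  -3836 − 1008 = -4844

-4844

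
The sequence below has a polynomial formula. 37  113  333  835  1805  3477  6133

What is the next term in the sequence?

76 , 220 , 502 , 970 , 1672 , 2656
144 , 282 , 468 , 702 , 984
138 , 186 , 234 , 282
48 , 48 , 48
Constant fourth difference = 48, so extend:
282 + 48 = 330;  984 + 330 = 1314;  2656 + 1314 = 3970;  6133 + 3970 = 10103

10103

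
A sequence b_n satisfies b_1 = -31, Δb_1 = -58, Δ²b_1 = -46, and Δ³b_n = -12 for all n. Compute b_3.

-193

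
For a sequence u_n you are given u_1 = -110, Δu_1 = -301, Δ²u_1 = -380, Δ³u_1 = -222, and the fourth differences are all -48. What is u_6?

-7875

Build the table forward from the leading diagonal:
D4: -48, -48, -48, -48, -48, -48
D3: -222, -270, -318, -366, -414, -462
D2: -380, -602, -872, -1190, -1556, -1970
D1: -301, -681, -1283, -2155, -3345, -4901
u: -110, -411, -1092, -2375, -4530, -7875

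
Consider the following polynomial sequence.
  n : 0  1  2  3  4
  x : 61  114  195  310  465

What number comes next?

Δ: 53  81  115  155
Δ²: 28  34  40
Δ³: 6  6
The third differences are constant (6).
40 + 6 = 46;  155 + 46 = 201;  465 + 201 = 666

666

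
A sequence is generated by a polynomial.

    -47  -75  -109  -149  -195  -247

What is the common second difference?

Δ: -28, -34, -40, -46, -52
Δ²: -6, -6, -6, -6

-6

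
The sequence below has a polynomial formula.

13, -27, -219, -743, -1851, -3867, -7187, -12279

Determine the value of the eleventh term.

-43947

Δ: -40, -192, -524, -1108, -2016, -3320, -5092
Δ²: -152, -332, -584, -908, -1304, -1772
Δ³: -180, -252, -324, -396, -468
Δ⁴: -72, -72, -72, -72
The fourth differences are constant (-72).
-468 − 72 = -540;  -1772 − 540 = -2312;  -5092 − 2312 = -7404;  -12279 − 7404 = -19683
-540 − 72 = -612;  -2312 − 612 = -2924;  -7404 − 2924 = -10328;  -19683 − 10328 = -30011
-612 − 72 = -684;  -2924 − 684 = -3608;  -10328 − 3608 = -13936;  -30011 − 13936 = -43947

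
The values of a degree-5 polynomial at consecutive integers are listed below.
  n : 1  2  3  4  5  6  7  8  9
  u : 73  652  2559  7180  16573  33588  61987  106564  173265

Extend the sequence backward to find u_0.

-12

579  1907  4621  9393  17015  28399  44577  66701
1328  2714  4772  7622  11384  16178  22124
1386  2058  2850  3762  4794  5946
672  792  912  1032  1152
120  120  120  120
The fifth differences are constant at 120.
Work back: 672 − 120 = 552;  1386 − 552 = 834;  1328 − 834 = 494;  579 − 494 = 85;  73 − 85 = -12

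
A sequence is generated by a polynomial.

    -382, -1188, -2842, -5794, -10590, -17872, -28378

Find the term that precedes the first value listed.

D1: -806, -1654, -2952, -4796, -7282, -10506
D2: -848, -1298, -1844, -2486, -3224
D3: -450, -546, -642, -738
D4: -96, -96, -96
The fourth differences are constant at -96.
Work back: -450 + 96 = -354;  -848 + 354 = -494;  -806 + 494 = -312;  -382 + 312 = -70

-70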